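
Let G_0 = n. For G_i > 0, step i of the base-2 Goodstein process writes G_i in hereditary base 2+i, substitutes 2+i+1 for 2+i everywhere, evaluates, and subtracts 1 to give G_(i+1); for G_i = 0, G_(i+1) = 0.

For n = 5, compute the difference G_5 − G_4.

422

[0] 5 ≡ 2^2 + 1 (base 2). Lift 3: 28. −1: 27.
[1] 27 ≡ 3^3 (base 3). Lift 4: 256. −1: 255.
[2] 255 ≡ 3·4^3 + 3·4^2 + 3·4 + 3 (base 4). Lift 5: 468. −1: 467.
[3] 467 ≡ 3·5^3 + 3·5^2 + 3·5 + 2 (base 5). Lift 6: 776. −1: 775.
[4] 775 ≡ 3·6^3 + 3·6^2 + 3·6 + 1 (base 6). Lift 7: 1198. −1: 1197.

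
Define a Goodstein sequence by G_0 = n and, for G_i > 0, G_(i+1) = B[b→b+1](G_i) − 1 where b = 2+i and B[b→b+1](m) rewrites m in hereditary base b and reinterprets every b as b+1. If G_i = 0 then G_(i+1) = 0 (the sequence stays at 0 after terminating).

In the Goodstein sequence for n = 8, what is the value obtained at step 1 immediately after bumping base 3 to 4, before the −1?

base 2: 8 = 2^(2 + 1); at 3: 3^(3 + 1) = 81; next = 80
base 3: 80 = 2·3^3 + 2·3^2 + 2·3 + 2; at 4: 2·4^4 + 2·4^2 + 2·4 + 2 = 554; next = 553

554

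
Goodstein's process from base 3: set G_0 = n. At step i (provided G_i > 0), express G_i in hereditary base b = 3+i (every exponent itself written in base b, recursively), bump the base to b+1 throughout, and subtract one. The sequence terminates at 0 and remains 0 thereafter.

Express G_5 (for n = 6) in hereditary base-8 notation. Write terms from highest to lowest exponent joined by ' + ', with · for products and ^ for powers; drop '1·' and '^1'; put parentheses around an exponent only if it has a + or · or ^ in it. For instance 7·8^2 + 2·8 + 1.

7

(0) 6|_3 = 2·3 ↦ 2·4|_4 = 8 ⇒ 7
(1) 7|_4 = 4 + 3 ↦ 5 + 3|_5 = 8 ⇒ 7
(2) 7|_5 = 5 + 2 ↦ 6 + 2|_6 = 8 ⇒ 7
(3) 7|_6 = 6 + 1 ↦ 7 + 1|_7 = 8 ⇒ 7
(4) 7|_7 = 7 ↦ 8|_8 = 8 ⇒ 7
(5) 7|_8 = 7 ↦ 7|_9 = 7 ⇒ 6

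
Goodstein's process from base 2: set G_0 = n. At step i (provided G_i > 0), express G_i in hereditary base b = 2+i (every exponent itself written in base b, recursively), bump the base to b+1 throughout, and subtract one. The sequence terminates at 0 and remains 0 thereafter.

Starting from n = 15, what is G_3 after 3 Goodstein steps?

[0] 15 ≡ 2^(2 + 1) + 2^2 + 2 + 1 (base 2). Lift 3: 112. −1: 111.
[1] 111 ≡ 3^(3 + 1) + 3^3 + 3 (base 3). Lift 4: 1284. −1: 1283.
[2] 1283 ≡ 4^(4 + 1) + 4^4 + 3 (base 4). Lift 5: 18753. −1: 18752.
[3] 18752 ≡ 5^(5 + 1) + 5^5 + 2 (base 5). Lift 6: 326594. −1: 326593.

18752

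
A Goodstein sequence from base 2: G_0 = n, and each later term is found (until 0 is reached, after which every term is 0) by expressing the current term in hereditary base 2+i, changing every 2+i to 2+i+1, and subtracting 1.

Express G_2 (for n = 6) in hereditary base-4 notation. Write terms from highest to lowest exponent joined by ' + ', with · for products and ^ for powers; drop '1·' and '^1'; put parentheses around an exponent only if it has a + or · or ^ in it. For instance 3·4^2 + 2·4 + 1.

i=0: 6 = 2^2 + 2 (b=2); 2→3: 3^3 + 3 = 30; 30−1 = 29
i=1: 29 = 3^3 + 2 (b=3); 3→4: 4^4 + 2 = 258; 258−1 = 257
i=2: 257 = 4^4 + 1 (b=4); 4→5: 5^5 + 1 = 3126; 3126−1 = 3125

4^4 + 1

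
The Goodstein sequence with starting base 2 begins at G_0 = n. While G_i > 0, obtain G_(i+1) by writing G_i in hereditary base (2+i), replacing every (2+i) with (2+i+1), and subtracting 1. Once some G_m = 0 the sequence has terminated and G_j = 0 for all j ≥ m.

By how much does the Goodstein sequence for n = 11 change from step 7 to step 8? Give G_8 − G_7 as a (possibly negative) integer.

base 2: 11 = 2^(2 + 1) + 2 + 1; at 3: 3^(3 + 1) + 3 + 1 = 85; next = 84
base 3: 84 = 3^(3 + 1) + 3; at 4: 4^(4 + 1) + 4 = 1028; next = 1027
base 4: 1027 = 4^(4 + 1) + 3; at 5: 5^(5 + 1) + 3 = 15628; next = 15627
base 5: 15627 = 5^(5 + 1) + 2; at 6: 6^(6 + 1) + 2 = 279938; next = 279937
base 6: 279937 = 6^(6 + 1) + 1; at 7: 7^(7 + 1) + 1 = 5764802; next = 5764801
base 7: 5764801 = 7^(7 + 1); at 8: 8^(8 + 1) = 134217728; next = 134217727
base 8: 134217727 = 7·8^8 + 7·8^7 + 7·8^6 + 7·8^5 + 7·8^4 + 7·8^3 + 7·8^2 + 7·8 + 7; at 9: 7·9^9 + 7·9^7 + 7·9^6 + 7·9^5 + 7·9^4 + 7·9^3 + 7·9^2 + 7·9 + 7 = 2749609303; next = 2749609302
base 9: 2749609302 = 7·9^9 + 7·9^7 + 7·9^6 + 7·9^5 + 7·9^4 + 7·9^3 + 7·9^2 + 7·9 + 6; at 10: 7·10^10 + 7·10^7 + 7·10^6 + 7·10^5 + 7·10^4 + 7·10^3 + 7·10^2 + 7·10 + 6 = 70077777776; next = 70077777775

67328168473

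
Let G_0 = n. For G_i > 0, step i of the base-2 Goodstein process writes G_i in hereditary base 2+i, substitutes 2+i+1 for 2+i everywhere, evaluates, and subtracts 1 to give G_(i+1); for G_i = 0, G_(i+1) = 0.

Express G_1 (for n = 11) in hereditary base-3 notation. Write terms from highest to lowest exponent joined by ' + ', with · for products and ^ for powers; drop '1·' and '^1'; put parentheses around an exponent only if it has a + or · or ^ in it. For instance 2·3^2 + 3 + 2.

step 0: 11 = 2^(2 + 1) + 2 + 1; sub 3 for 2: 3^(3 + 1) + 3 + 1; = 85; G_1 = 85−1 = 84
step 1: 84 = 3^(3 + 1) + 3; sub 4 for 3: 4^(4 + 1) + 4; = 1028; G_2 = 1028−1 = 1027

3^(3 + 1) + 3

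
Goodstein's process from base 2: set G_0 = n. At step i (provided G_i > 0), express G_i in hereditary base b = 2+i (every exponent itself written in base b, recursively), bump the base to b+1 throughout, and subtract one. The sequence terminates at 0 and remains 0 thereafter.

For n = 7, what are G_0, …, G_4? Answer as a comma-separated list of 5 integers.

7, 30, 259, 3127, 46657

G_0=7  [base 2] 2^2 + 2 + 1  →[2↦3]→  3^3 + 3 + 1 = 31  −1 ⇒ G_1=30
G_1=30  [base 3] 3^3 + 3  →[3↦4]→  4^4 + 4 = 260  −1 ⇒ G_2=259
G_2=259  [base 4] 4^4 + 3  →[4↦5]→  5^5 + 3 = 3128  −1 ⇒ G_3=3127
G_3=3127  [base 5] 5^5 + 2  →[5↦6]→  6^6 + 2 = 46658  −1 ⇒ G_4=46657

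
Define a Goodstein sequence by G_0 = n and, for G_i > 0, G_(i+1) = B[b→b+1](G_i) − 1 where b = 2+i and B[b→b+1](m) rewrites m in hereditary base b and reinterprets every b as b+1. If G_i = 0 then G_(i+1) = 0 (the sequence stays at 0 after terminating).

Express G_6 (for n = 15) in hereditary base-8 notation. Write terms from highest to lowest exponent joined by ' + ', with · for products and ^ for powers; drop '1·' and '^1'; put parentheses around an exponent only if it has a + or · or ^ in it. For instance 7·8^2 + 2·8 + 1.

(0) 15|_2 = 2^(2 + 1) + 2^2 + 2 + 1 ↦ 3^(3 + 1) + 3^3 + 3 + 1|_3 = 112 ⇒ 111
(1) 111|_3 = 3^(3 + 1) + 3^3 + 3 ↦ 4^(4 + 1) + 4^4 + 4|_4 = 1284 ⇒ 1283
(2) 1283|_4 = 4^(4 + 1) + 4^4 + 3 ↦ 5^(5 + 1) + 5^5 + 3|_5 = 18753 ⇒ 18752
(3) 18752|_5 = 5^(5 + 1) + 5^5 + 2 ↦ 6^(6 + 1) + 6^6 + 2|_6 = 326594 ⇒ 326593
(4) 326593|_6 = 6^(6 + 1) + 6^6 + 1 ↦ 7^(7 + 1) + 7^7 + 1|_7 = 6588345 ⇒ 6588344
(5) 6588344|_7 = 7^(7 + 1) + 7^7 ↦ 8^(8 + 1) + 8^8|_8 = 150994944 ⇒ 150994943
(6) 150994943|_8 = 8^(8 + 1) + 7·8^7 + 7·8^6 + 7·8^5 + 7·8^4 + 7·8^3 + 7·8^2 + 7·8 + 7 ↦ 9^(9 + 1) + 7·9^7 + 7·9^6 + 7·9^5 + 7·9^4 + 7·9^3 + 7·9^2 + 7·9 + 7|_9 = 3524450281 ⇒ 3524450280

8^(8 + 1) + 7·8^7 + 7·8^6 + 7·8^5 + 7·8^4 + 7·8^3 + 7·8^2 + 7·8 + 7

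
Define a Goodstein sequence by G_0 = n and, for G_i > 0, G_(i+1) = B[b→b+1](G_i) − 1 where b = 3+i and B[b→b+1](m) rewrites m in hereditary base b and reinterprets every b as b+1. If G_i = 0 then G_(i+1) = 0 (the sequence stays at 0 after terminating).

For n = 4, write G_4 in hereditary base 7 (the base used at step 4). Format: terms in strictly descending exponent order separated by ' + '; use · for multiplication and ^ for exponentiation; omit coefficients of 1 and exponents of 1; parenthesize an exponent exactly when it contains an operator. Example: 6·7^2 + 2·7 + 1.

2

G_0 = 4. HB_3(4) = 3 + 1. Bump = 5. G_1 = 4.
G_1 = 4. HB_4(4) = 4. Bump = 5. G_2 = 4.
G_2 = 4. HB_5(4) = 4. Bump = 4. G_3 = 3.
G_3 = 3. HB_6(3) = 3. Bump = 3. G_4 = 2.
G_4 = 2. HB_7(2) = 2. Bump = 2. G_5 = 1.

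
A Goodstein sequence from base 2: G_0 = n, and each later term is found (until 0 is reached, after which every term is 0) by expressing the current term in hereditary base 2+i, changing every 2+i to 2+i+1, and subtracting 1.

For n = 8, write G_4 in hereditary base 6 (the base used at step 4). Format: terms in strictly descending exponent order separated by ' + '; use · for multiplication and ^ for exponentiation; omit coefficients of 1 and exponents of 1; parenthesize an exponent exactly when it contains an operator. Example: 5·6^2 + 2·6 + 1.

2·6^6 + 2·6^2 + 6 + 5

step 0: 8 = 2^(2 + 1); sub 3 for 2: 3^(3 + 1); = 81; G_1 = 81−1 = 80
step 1: 80 = 2·3^3 + 2·3^2 + 2·3 + 2; sub 4 for 3: 2·4^4 + 2·4^2 + 2·4 + 2; = 554; G_2 = 554−1 = 553
step 2: 553 = 2·4^4 + 2·4^2 + 2·4 + 1; sub 5 for 4: 2·5^5 + 2·5^2 + 2·5 + 1; = 6311; G_3 = 6311−1 = 6310
step 3: 6310 = 2·5^5 + 2·5^2 + 2·5; sub 6 for 5: 2·6^6 + 2·6^2 + 2·6; = 93396; G_4 = 93396−1 = 93395
step 4: 93395 = 2·6^6 + 2·6^2 + 6 + 5; sub 7 for 6: 2·7^7 + 2·7^2 + 7 + 5; = 1647196; G_5 = 1647196−1 = 1647195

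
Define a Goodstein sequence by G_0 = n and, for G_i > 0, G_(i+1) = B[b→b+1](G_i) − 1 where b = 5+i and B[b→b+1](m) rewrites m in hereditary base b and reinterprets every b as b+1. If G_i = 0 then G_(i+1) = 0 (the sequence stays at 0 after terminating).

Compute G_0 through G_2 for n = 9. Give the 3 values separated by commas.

9, 9, 9

base 5: 9 = 5 + 4; at 6: 6 + 4 = 10; next = 9
base 6: 9 = 6 + 3; at 7: 7 + 3 = 10; next = 9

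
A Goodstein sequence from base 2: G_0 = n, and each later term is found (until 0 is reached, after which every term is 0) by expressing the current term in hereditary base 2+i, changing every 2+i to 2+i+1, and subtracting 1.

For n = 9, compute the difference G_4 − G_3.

130901

G_0=9  [base 2] 2^(2 + 1) + 1  →[2↦3]→  3^(3 + 1) + 1 = 82  −1 ⇒ G_1=81
G_1=81  [base 3] 3^(3 + 1)  →[3↦4]→  4^(4 + 1) = 1024  −1 ⇒ G_2=1023
G_2=1023  [base 4] 3·4^4 + 3·4^3 + 3·4^2 + 3·4 + 3  →[4↦5]→  3·5^5 + 3·5^3 + 3·5^2 + 3·5 + 3 = 9843  −1 ⇒ G_3=9842
G_3=9842  [base 5] 3·5^5 + 3·5^3 + 3·5^2 + 3·5 + 2  →[5↦6]→  3·6^6 + 3·6^3 + 3·6^2 + 3·6 + 2 = 140744  −1 ⇒ G_4=140743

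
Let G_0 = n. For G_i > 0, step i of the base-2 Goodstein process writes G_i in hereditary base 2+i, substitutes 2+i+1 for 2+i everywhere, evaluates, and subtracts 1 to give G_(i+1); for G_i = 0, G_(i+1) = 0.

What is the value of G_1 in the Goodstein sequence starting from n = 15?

15 —HB2→ 2^(2 + 1) + 2^2 + 2 + 1 —bump→ 3^(3 + 1) + 3^3 + 3 + 1 = 112 —(−1)→ 111
111 —HB3→ 3^(3 + 1) + 3^3 + 3 —bump→ 4^(4 + 1) + 4^4 + 4 = 1284 —(−1)→ 1283

111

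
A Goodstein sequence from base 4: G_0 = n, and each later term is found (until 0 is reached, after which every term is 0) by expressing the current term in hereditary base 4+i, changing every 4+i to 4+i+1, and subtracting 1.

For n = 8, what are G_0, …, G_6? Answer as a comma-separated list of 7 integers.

base 4: 8 = 2·4; at 5: 2·5 = 10; next = 9
base 5: 9 = 5 + 4; at 6: 6 + 4 = 10; next = 9
base 6: 9 = 6 + 3; at 7: 7 + 3 = 10; next = 9
base 7: 9 = 7 + 2; at 8: 8 + 2 = 10; next = 9
base 8: 9 = 8 + 1; at 9: 9 + 1 = 10; next = 9
base 9: 9 = 9; at 10: 10 = 10; next = 9

8, 9, 9, 9, 9, 9, 9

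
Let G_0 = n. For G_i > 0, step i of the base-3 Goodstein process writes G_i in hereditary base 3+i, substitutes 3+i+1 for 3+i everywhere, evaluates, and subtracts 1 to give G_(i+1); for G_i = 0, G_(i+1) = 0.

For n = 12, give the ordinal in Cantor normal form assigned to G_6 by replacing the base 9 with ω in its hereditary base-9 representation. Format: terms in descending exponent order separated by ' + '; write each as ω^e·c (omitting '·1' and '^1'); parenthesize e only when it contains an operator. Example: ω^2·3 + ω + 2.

ω·7 + 6

i=0: 12 = 3^2 + 3 (b=3); 3→4: 4^2 + 4 = 20; 20−1 = 19
i=1: 19 = 4^2 + 3 (b=4); 4→5: 5^2 + 3 = 28; 28−1 = 27
i=2: 27 = 5^2 + 2 (b=5); 5→6: 6^2 + 2 = 38; 38−1 = 37
i=3: 37 = 6^2 + 1 (b=6); 6→7: 7^2 + 1 = 50; 50−1 = 49
i=4: 49 = 7^2 (b=7); 7→8: 8^2 = 64; 64−1 = 63
i=5: 63 = 7·8 + 7 (b=8); 8→9: 7·9 + 7 = 70; 70−1 = 69
i=6: 69 = 7·9 + 6 (b=9); 9→10: 7·10 + 6 = 76; 76−1 = 75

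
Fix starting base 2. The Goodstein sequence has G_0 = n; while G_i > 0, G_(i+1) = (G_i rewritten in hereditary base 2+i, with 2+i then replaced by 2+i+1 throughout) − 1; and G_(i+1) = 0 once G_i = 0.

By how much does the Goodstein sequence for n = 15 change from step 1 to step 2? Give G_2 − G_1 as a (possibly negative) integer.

G_0=15  [base 2] 2^(2 + 1) + 2^2 + 2 + 1  →[2↦3]→  3^(3 + 1) + 3^3 + 3 + 1 = 112  −1 ⇒ G_1=111
G_1=111  [base 3] 3^(3 + 1) + 3^3 + 3  →[3↦4]→  4^(4 + 1) + 4^4 + 4 = 1284  −1 ⇒ G_2=1283

1172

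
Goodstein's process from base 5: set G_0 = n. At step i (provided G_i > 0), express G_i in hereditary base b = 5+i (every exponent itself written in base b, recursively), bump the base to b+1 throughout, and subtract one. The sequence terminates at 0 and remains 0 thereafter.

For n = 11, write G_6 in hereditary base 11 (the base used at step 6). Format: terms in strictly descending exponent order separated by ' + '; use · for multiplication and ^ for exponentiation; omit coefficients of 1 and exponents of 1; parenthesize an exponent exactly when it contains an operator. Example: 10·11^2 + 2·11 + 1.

i=0: 11 = 2·5 + 1 (b=5); 5→6: 2·6 + 1 = 13; 13−1 = 12
i=1: 12 = 2·6 (b=6); 6→7: 2·7 = 14; 14−1 = 13
i=2: 13 = 7 + 6 (b=7); 7→8: 8 + 6 = 14; 14−1 = 13
i=3: 13 = 8 + 5 (b=8); 8→9: 9 + 5 = 14; 14−1 = 13
i=4: 13 = 9 + 4 (b=9); 9→10: 10 + 4 = 14; 14−1 = 13
i=5: 13 = 10 + 3 (b=10); 10→11: 11 + 3 = 14; 14−1 = 13
i=6: 13 = 11 + 2 (b=11); 11→12: 12 + 2 = 14; 14−1 = 13

11 + 2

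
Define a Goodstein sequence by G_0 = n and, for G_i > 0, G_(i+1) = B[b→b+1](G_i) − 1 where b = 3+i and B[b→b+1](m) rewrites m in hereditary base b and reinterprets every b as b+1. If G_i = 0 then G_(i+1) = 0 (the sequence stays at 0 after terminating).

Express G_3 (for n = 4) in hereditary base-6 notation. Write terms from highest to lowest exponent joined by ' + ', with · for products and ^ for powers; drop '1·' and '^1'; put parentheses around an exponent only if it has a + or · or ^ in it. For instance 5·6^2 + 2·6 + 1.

3

G_0 = 4. HB_3(4) = 3 + 1. Bump = 5. G_1 = 4.
G_1 = 4. HB_4(4) = 4. Bump = 5. G_2 = 4.
G_2 = 4. HB_5(4) = 4. Bump = 4. G_3 = 3.
G_3 = 3. HB_6(3) = 3. Bump = 3. G_4 = 2.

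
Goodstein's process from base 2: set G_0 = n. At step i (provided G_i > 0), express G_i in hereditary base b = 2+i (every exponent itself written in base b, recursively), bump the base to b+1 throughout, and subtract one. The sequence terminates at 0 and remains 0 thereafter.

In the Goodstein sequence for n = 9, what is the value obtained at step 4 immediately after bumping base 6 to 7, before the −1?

2471827

base 2: 9 = 2^(2 + 1) + 1; at 3: 3^(3 + 1) + 1 = 82; next = 81
base 3: 81 = 3^(3 + 1); at 4: 4^(4 + 1) = 1024; next = 1023
base 4: 1023 = 3·4^4 + 3·4^3 + 3·4^2 + 3·4 + 3; at 5: 3·5^5 + 3·5^3 + 3·5^2 + 3·5 + 3 = 9843; next = 9842
base 5: 9842 = 3·5^5 + 3·5^3 + 3·5^2 + 3·5 + 2; at 6: 3·6^6 + 3·6^3 + 3·6^2 + 3·6 + 2 = 140744; next = 140743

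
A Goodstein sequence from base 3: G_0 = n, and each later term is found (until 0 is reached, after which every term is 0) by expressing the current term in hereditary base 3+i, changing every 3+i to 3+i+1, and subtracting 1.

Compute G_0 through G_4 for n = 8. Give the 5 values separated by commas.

[0] 8 ≡ 2·3 + 2 (base 3). Lift 4: 10. −1: 9.
[1] 9 ≡ 2·4 + 1 (base 4). Lift 5: 11. −1: 10.
[2] 10 ≡ 2·5 (base 5). Lift 6: 12. −1: 11.
[3] 11 ≡ 6 + 5 (base 6). Lift 7: 12. −1: 11.

8, 9, 10, 11, 11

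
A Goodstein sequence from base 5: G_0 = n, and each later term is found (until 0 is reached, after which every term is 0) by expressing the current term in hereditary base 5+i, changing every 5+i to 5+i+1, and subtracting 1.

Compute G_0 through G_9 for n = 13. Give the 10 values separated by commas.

(0) 13|_5 = 2·5 + 3 ↦ 2·6 + 3|_6 = 15 ⇒ 14
(1) 14|_6 = 2·6 + 2 ↦ 2·7 + 2|_7 = 16 ⇒ 15
(2) 15|_7 = 2·7 + 1 ↦ 2·8 + 1|_8 = 17 ⇒ 16
(3) 16|_8 = 2·8 ↦ 2·9|_9 = 18 ⇒ 17
(4) 17|_9 = 9 + 8 ↦ 10 + 8|_10 = 18 ⇒ 17
(5) 17|_10 = 10 + 7 ↦ 11 + 7|_11 = 18 ⇒ 17
(6) 17|_11 = 11 + 6 ↦ 12 + 6|_12 = 18 ⇒ 17
(7) 17|_12 = 12 + 5 ↦ 13 + 5|_13 = 18 ⇒ 17
(8) 17|_13 = 13 + 4 ↦ 14 + 4|_14 = 18 ⇒ 17

13, 14, 15, 16, 17, 17, 17, 17, 17, 17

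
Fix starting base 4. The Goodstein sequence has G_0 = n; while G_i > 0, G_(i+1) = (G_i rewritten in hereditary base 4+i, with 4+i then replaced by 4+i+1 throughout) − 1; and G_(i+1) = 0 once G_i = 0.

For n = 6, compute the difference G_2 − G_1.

i=0: 6 = 4 + 2 (b=4); 4→5: 5 + 2 = 7; 7−1 = 6
i=1: 6 = 5 + 1 (b=5); 5→6: 6 + 1 = 7; 7−1 = 6

0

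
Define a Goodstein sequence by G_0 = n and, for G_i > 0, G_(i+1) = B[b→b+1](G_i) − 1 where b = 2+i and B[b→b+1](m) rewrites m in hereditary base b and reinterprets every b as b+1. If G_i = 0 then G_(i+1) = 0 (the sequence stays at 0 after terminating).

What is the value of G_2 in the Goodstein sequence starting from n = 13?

1279

i=0: 13 = 2^(2 + 1) + 2^2 + 1 (b=2); 2→3: 3^(3 + 1) + 3^3 + 1 = 109; 109−1 = 108
i=1: 108 = 3^(3 + 1) + 3^3 (b=3); 3→4: 4^(4 + 1) + 4^4 = 1280; 1280−1 = 1279
i=2: 1279 = 4^(4 + 1) + 3·4^3 + 3·4^2 + 3·4 + 3 (b=4); 4→5: 5^(5 + 1) + 3·5^3 + 3·5^2 + 3·5 + 3 = 16093; 16093−1 = 16092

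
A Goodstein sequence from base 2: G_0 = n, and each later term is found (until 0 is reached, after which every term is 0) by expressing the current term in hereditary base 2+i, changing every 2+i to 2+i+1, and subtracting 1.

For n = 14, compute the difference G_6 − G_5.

128542131

base 2: 14 = 2^(2 + 1) + 2^2 + 2; at 3: 3^(3 + 1) + 3^3 + 3 = 111; next = 110
base 3: 110 = 3^(3 + 1) + 3^3 + 2; at 4: 4^(4 + 1) + 4^4 + 2 = 1282; next = 1281
base 4: 1281 = 4^(4 + 1) + 4^4 + 1; at 5: 5^(5 + 1) + 5^5 + 1 = 18751; next = 18750
base 5: 18750 = 5^(5 + 1) + 5^5; at 6: 6^(6 + 1) + 6^6 = 326592; next = 326591
base 6: 326591 = 6^(6 + 1) + 5·6^5 + 5·6^4 + 5·6^3 + 5·6^2 + 5·6 + 5; at 7: 7^(7 + 1) + 5·7^5 + 5·7^4 + 5·7^3 + 5·7^2 + 5·7 + 5 = 5862841; next = 5862840
base 7: 5862840 = 7^(7 + 1) + 5·7^5 + 5·7^4 + 5·7^3 + 5·7^2 + 5·7 + 4; at 8: 8^(8 + 1) + 5·8^5 + 5·8^4 + 5·8^3 + 5·8^2 + 5·8 + 4 = 134404972; next = 134404971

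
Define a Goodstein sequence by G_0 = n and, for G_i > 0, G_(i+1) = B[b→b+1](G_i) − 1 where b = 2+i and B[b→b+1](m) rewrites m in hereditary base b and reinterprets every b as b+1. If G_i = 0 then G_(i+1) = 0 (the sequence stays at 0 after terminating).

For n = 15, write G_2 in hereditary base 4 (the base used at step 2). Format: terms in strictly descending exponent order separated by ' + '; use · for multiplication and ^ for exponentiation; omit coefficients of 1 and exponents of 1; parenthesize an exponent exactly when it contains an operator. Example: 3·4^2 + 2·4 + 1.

4^(4 + 1) + 4^4 + 3

base 2: 15 = 2^(2 + 1) + 2^2 + 2 + 1; at 3: 3^(3 + 1) + 3^3 + 3 + 1 = 112; next = 111
base 3: 111 = 3^(3 + 1) + 3^3 + 3; at 4: 4^(4 + 1) + 4^4 + 4 = 1284; next = 1283
base 4: 1283 = 4^(4 + 1) + 4^4 + 3; at 5: 5^(5 + 1) + 5^5 + 3 = 18753; next = 18752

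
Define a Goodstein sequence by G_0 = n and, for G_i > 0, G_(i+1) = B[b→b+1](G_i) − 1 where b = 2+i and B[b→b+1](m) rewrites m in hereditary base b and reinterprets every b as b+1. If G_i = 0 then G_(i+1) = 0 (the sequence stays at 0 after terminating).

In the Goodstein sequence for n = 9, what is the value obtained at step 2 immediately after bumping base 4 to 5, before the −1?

G_0 = 9. HB_2(9) = 2^(2 + 1) + 1. Bump = 82. G_1 = 81.
G_1 = 81. HB_3(81) = 3^(3 + 1). Bump = 1024. G_2 = 1023.

9843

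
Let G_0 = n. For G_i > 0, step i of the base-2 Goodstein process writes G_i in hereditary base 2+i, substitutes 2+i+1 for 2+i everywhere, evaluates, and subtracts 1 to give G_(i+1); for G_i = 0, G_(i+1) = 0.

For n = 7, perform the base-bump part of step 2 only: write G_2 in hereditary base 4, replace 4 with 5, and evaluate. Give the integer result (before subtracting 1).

(0) 7|_2 = 2^2 + 2 + 1 ↦ 3^3 + 3 + 1|_3 = 31 ⇒ 30
(1) 30|_3 = 3^3 + 3 ↦ 4^4 + 4|_4 = 260 ⇒ 259

3128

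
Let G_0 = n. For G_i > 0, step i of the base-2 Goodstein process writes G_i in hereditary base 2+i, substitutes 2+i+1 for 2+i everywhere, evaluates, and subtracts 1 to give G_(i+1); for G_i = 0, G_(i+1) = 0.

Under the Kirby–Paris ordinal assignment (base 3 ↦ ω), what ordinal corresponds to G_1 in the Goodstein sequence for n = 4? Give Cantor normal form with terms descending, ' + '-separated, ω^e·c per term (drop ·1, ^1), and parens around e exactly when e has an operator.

ω^2·2 + ω·2 + 2

base 2: 4 = 2^2; at 3: 3^3 = 27; next = 26
base 3: 26 = 2·3^2 + 2·3 + 2; at 4: 2·4^2 + 2·4 + 2 = 42; next = 41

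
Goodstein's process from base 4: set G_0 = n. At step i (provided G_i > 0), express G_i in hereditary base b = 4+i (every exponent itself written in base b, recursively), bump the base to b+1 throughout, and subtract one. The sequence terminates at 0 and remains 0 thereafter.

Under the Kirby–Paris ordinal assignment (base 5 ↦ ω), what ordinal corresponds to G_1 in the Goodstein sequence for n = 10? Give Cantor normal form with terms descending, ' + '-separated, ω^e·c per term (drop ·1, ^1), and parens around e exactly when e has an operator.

i=0: 10 = 2·4 + 2 (b=4); 4→5: 2·5 + 2 = 12; 12−1 = 11
i=1: 11 = 2·5 + 1 (b=5); 5→6: 2·6 + 1 = 13; 13−1 = 12

ω·2 + 1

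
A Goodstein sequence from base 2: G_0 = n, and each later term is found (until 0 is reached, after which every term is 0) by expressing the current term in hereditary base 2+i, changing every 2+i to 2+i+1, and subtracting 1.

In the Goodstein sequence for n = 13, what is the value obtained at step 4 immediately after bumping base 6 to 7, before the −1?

13 —HB2→ 2^(2 + 1) + 2^2 + 1 —bump→ 3^(3 + 1) + 3^3 + 1 = 109 —(−1)→ 108
108 —HB3→ 3^(3 + 1) + 3^3 —bump→ 4^(4 + 1) + 4^4 = 1280 —(−1)→ 1279
1279 —HB4→ 4^(4 + 1) + 3·4^3 + 3·4^2 + 3·4 + 3 —bump→ 5^(5 + 1) + 3·5^3 + 3·5^2 + 3·5 + 3 = 16093 —(−1)→ 16092
16092 —HB5→ 5^(5 + 1) + 3·5^3 + 3·5^2 + 3·5 + 2 —bump→ 6^(6 + 1) + 3·6^3 + 3·6^2 + 3·6 + 2 = 280712 —(−1)→ 280711
280711 —HB6→ 6^(6 + 1) + 3·6^3 + 3·6^2 + 3·6 + 1 —bump→ 7^(7 + 1) + 3·7^3 + 3·7^2 + 3·7 + 1 = 5765999 —(−1)→ 5765998

5765999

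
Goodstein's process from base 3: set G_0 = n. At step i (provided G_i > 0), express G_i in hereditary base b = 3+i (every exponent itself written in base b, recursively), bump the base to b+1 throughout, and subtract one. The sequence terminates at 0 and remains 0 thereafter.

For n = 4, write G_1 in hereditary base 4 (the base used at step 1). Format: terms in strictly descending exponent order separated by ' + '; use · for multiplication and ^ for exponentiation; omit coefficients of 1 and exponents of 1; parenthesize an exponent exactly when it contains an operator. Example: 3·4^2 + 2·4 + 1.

4

4 —HB3→ 3 + 1 —bump→ 4 + 1 = 5 —(−1)→ 4
4 —HB4→ 4 —bump→ 5 = 5 —(−1)→ 4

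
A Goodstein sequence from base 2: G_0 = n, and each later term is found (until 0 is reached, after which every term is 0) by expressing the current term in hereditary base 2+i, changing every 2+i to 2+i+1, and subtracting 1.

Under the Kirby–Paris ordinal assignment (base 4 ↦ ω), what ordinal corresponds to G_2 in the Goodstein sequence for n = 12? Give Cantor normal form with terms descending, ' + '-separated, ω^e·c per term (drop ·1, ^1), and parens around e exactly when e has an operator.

ω^(ω + 1) + ω^2·2 + ω·2 + 1

12 —HB2→ 2^(2 + 1) + 2^2 —bump→ 3^(3 + 1) + 3^3 = 108 —(−1)→ 107
107 —HB3→ 3^(3 + 1) + 2·3^2 + 2·3 + 2 —bump→ 4^(4 + 1) + 2·4^2 + 2·4 + 2 = 1066 —(−1)→ 1065
1065 —HB4→ 4^(4 + 1) + 2·4^2 + 2·4 + 1 —bump→ 5^(5 + 1) + 2·5^2 + 2·5 + 1 = 15686 —(−1)→ 15685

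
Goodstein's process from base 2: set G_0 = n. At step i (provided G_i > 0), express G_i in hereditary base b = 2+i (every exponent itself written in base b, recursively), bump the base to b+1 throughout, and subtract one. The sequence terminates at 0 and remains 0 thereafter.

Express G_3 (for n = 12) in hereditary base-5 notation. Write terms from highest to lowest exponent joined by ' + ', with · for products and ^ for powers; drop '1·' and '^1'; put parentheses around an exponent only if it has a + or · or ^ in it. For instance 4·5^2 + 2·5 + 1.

(0) 12|_2 = 2^(2 + 1) + 2^2 ↦ 3^(3 + 1) + 3^3|_3 = 108 ⇒ 107
(1) 107|_3 = 3^(3 + 1) + 2·3^2 + 2·3 + 2 ↦ 4^(4 + 1) + 2·4^2 + 2·4 + 2|_4 = 1066 ⇒ 1065
(2) 1065|_4 = 4^(4 + 1) + 2·4^2 + 2·4 + 1 ↦ 5^(5 + 1) + 2·5^2 + 2·5 + 1|_5 = 15686 ⇒ 15685
(3) 15685|_5 = 5^(5 + 1) + 2·5^2 + 2·5 ↦ 6^(6 + 1) + 2·6^2 + 2·6|_6 = 280020 ⇒ 280019

5^(5 + 1) + 2·5^2 + 2·5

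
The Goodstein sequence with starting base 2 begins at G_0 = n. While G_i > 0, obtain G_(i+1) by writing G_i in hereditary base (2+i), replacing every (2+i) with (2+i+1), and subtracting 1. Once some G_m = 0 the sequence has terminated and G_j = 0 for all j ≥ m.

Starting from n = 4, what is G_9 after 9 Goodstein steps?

[0] 4 ≡ 2^2 (base 2). Lift 3: 27. −1: 26.
[1] 26 ≡ 2·3^2 + 2·3 + 2 (base 3). Lift 4: 42. −1: 41.
[2] 41 ≡ 2·4^2 + 2·4 + 1 (base 4). Lift 5: 61. −1: 60.
[3] 60 ≡ 2·5^2 + 2·5 (base 5). Lift 6: 84. −1: 83.
[4] 83 ≡ 2·6^2 + 6 + 5 (base 6). Lift 7: 110. −1: 109.
[5] 109 ≡ 2·7^2 + 7 + 4 (base 7). Lift 8: 140. −1: 139.
[6] 139 ≡ 2·8^2 + 8 + 3 (base 8). Lift 9: 174. −1: 173.
[7] 173 ≡ 2·9^2 + 9 + 2 (base 9). Lift 10: 212. −1: 211.
[8] 211 ≡ 2·10^2 + 10 + 1 (base 10). Lift 11: 254. −1: 253.

253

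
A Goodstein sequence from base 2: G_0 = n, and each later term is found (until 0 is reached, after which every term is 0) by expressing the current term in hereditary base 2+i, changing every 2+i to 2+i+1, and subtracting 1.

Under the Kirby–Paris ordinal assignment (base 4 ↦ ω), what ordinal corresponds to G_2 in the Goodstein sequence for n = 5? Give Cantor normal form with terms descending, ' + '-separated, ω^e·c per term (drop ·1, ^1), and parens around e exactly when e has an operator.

(0) 5|_2 = 2^2 + 1 ↦ 3^3 + 1|_3 = 28 ⇒ 27
(1) 27|_3 = 3^3 ↦ 4^4|_4 = 256 ⇒ 255
(2) 255|_4 = 3·4^3 + 3·4^2 + 3·4 + 3 ↦ 3·5^3 + 3·5^2 + 3·5 + 3|_5 = 468 ⇒ 467

ω^3·3 + ω^2·3 + ω·3 + 3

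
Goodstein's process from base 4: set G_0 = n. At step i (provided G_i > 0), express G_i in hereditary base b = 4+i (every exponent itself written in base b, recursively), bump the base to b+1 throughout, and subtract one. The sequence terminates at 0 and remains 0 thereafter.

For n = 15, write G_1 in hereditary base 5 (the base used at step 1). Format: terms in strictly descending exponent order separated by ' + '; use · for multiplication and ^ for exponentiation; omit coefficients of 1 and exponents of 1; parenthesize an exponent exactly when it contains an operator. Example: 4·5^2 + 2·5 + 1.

3·5 + 2

[0] 15 ≡ 3·4 + 3 (base 4). Lift 5: 18. −1: 17.
[1] 17 ≡ 3·5 + 2 (base 5). Lift 6: 20. −1: 19.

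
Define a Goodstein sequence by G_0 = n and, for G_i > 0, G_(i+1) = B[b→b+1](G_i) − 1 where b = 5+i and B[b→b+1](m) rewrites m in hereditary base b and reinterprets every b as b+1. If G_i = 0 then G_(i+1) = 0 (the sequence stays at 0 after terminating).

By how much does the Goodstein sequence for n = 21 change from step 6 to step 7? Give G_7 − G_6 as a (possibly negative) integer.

G_0 = 21. HB_5(21) = 4·5 + 1. Bump = 25. G_1 = 24.
G_1 = 24. HB_6(24) = 4·6. Bump = 28. G_2 = 27.
G_2 = 27. HB_7(27) = 3·7 + 6. Bump = 30. G_3 = 29.
G_3 = 29. HB_8(29) = 3·8 + 5. Bump = 32. G_4 = 31.
G_4 = 31. HB_9(31) = 3·9 + 4. Bump = 34. G_5 = 33.
G_5 = 33. HB_10(33) = 3·10 + 3. Bump = 36. G_6 = 35.
G_6 = 35. HB_11(35) = 3·11 + 2. Bump = 38. G_7 = 37.

2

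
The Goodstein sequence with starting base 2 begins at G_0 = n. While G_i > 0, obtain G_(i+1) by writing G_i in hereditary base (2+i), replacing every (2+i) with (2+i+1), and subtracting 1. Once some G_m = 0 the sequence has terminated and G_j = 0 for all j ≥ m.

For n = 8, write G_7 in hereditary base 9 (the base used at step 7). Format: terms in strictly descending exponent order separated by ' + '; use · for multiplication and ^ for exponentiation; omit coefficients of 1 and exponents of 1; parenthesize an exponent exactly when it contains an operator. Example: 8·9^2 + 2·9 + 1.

i=0: 8 = 2^(2 + 1) (b=2); 2→3: 3^(3 + 1) = 81; 81−1 = 80
i=1: 80 = 2·3^3 + 2·3^2 + 2·3 + 2 (b=3); 3→4: 2·4^4 + 2·4^2 + 2·4 + 2 = 554; 554−1 = 553
i=2: 553 = 2·4^4 + 2·4^2 + 2·4 + 1 (b=4); 4→5: 2·5^5 + 2·5^2 + 2·5 + 1 = 6311; 6311−1 = 6310
i=3: 6310 = 2·5^5 + 2·5^2 + 2·5 (b=5); 5→6: 2·6^6 + 2·6^2 + 2·6 = 93396; 93396−1 = 93395
i=4: 93395 = 2·6^6 + 2·6^2 + 6 + 5 (b=6); 6→7: 2·7^7 + 2·7^2 + 7 + 5 = 1647196; 1647196−1 = 1647195
i=5: 1647195 = 2·7^7 + 2·7^2 + 7 + 4 (b=7); 7→8: 2·8^8 + 2·8^2 + 8 + 4 = 33554572; 33554572−1 = 33554571
i=6: 33554571 = 2·8^8 + 2·8^2 + 8 + 3 (b=8); 8→9: 2·9^9 + 2·9^2 + 9 + 3 = 774841152; 774841152−1 = 774841151

2·9^9 + 2·9^2 + 9 + 2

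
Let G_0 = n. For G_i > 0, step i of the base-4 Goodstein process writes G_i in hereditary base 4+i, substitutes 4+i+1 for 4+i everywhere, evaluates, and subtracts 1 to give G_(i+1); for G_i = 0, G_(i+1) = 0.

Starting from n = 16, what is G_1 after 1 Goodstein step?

step 0: 16 = 4^2; sub 5 for 4: 5^2; = 25; G_1 = 25−1 = 24
step 1: 24 = 4·5 + 4; sub 6 for 5: 4·6 + 4; = 28; G_2 = 28−1 = 27

24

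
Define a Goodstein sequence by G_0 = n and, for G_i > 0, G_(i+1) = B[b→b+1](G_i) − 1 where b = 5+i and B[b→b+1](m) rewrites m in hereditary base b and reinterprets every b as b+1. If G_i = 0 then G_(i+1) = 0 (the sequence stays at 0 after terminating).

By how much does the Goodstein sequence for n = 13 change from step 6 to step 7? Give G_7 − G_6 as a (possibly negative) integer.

0

step 0: 13 = 2·5 + 3; sub 6 for 5: 2·6 + 3; = 15; G_1 = 15−1 = 14
step 1: 14 = 2·6 + 2; sub 7 for 6: 2·7 + 2; = 16; G_2 = 16−1 = 15
step 2: 15 = 2·7 + 1; sub 8 for 7: 2·8 + 1; = 17; G_3 = 17−1 = 16
step 3: 16 = 2·8; sub 9 for 8: 2·9; = 18; G_4 = 18−1 = 17
step 4: 17 = 9 + 8; sub 10 for 9: 10 + 8; = 18; G_5 = 18−1 = 17
step 5: 17 = 10 + 7; sub 11 for 10: 11 + 7; = 18; G_6 = 18−1 = 17
step 6: 17 = 11 + 6; sub 12 for 11: 12 + 6; = 18; G_7 = 18−1 = 17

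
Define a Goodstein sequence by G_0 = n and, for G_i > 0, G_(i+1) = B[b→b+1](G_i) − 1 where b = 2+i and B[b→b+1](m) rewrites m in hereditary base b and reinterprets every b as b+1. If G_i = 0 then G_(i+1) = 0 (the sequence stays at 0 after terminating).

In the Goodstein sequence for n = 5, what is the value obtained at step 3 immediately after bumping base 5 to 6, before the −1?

776

i=0: 5 = 2^2 + 1 (b=2); 2→3: 3^3 + 1 = 28; 28−1 = 27
i=1: 27 = 3^3 (b=3); 3→4: 4^4 = 256; 256−1 = 255
i=2: 255 = 3·4^3 + 3·4^2 + 3·4 + 3 (b=4); 4→5: 3·5^3 + 3·5^2 + 3·5 + 3 = 468; 468−1 = 467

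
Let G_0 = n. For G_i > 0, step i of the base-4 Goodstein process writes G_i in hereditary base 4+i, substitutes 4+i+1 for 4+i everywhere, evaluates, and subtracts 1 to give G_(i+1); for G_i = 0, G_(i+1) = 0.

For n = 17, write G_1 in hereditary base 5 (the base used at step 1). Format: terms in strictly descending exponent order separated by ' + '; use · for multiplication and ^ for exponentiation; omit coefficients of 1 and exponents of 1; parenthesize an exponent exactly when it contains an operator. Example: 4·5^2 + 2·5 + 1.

5^2

[0] 17 ≡ 4^2 + 1 (base 4). Lift 5: 26. −1: 25.
[1] 25 ≡ 5^2 (base 5). Lift 6: 36. −1: 35.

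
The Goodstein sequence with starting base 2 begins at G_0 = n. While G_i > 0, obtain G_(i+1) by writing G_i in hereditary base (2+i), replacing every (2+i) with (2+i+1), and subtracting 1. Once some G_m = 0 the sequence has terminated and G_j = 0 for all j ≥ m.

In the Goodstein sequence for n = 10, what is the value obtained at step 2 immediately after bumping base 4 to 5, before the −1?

15626

base 2: 10 = 2^(2 + 1) + 2; at 3: 3^(3 + 1) + 3 = 84; next = 83
base 3: 83 = 3^(3 + 1) + 2; at 4: 4^(4 + 1) + 2 = 1026; next = 1025
base 4: 1025 = 4^(4 + 1) + 1; at 5: 5^(5 + 1) + 1 = 15626; next = 15625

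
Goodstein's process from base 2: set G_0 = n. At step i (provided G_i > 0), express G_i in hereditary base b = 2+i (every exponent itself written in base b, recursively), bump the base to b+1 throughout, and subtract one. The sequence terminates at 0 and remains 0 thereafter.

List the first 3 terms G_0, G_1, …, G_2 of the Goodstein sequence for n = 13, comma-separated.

13, 108, 1279

i=0: 13 = 2^(2 + 1) + 2^2 + 1 (b=2); 2→3: 3^(3 + 1) + 3^3 + 1 = 109; 109−1 = 108
i=1: 108 = 3^(3 + 1) + 3^3 (b=3); 3→4: 4^(4 + 1) + 4^4 = 1280; 1280−1 = 1279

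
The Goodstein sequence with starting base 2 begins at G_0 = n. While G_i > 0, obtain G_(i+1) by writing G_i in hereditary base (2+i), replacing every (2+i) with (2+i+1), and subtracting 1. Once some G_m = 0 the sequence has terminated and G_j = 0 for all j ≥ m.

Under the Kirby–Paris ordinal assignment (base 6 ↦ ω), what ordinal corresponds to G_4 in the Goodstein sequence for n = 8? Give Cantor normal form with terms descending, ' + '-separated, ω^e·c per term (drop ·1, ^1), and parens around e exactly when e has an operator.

base 2: 8 = 2^(2 + 1); at 3: 3^(3 + 1) = 81; next = 80
base 3: 80 = 2·3^3 + 2·3^2 + 2·3 + 2; at 4: 2·4^4 + 2·4^2 + 2·4 + 2 = 554; next = 553
base 4: 553 = 2·4^4 + 2·4^2 + 2·4 + 1; at 5: 2·5^5 + 2·5^2 + 2·5 + 1 = 6311; next = 6310
base 5: 6310 = 2·5^5 + 2·5^2 + 2·5; at 6: 2·6^6 + 2·6^2 + 2·6 = 93396; next = 93395

ω^ω·2 + ω^2·2 + ω + 5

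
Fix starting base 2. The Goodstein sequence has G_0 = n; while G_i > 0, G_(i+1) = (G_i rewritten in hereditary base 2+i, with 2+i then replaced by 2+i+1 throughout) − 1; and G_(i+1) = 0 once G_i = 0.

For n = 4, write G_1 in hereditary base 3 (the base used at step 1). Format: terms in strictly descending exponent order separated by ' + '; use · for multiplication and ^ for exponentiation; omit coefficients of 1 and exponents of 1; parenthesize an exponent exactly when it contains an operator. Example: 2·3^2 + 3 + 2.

2·3^2 + 2·3 + 2

G_0 = 4. HB_2(4) = 2^2. Bump = 27. G_1 = 26.
G_1 = 26. HB_3(26) = 2·3^2 + 2·3 + 2. Bump = 42. G_2 = 41.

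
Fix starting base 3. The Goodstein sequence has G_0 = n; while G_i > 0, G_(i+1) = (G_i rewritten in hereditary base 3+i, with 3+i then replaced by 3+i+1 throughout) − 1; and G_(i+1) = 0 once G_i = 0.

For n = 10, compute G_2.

24

(0) 10|_3 = 3^2 + 1 ↦ 4^2 + 1|_4 = 17 ⇒ 16
(1) 16|_4 = 4^2 ↦ 5^2|_5 = 25 ⇒ 24
(2) 24|_5 = 4·5 + 4 ↦ 4·6 + 4|_6 = 28 ⇒ 27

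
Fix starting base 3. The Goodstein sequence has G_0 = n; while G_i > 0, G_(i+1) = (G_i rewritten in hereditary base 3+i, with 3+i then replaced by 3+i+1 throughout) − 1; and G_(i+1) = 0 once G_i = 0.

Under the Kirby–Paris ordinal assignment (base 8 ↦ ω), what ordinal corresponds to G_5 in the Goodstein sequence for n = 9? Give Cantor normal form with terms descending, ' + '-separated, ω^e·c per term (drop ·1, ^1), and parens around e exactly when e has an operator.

9 —HB3→ 3^2 —bump→ 4^2 = 16 —(−1)→ 15
15 —HB4→ 3·4 + 3 —bump→ 3·5 + 3 = 18 —(−1)→ 17
17 —HB5→ 3·5 + 2 —bump→ 3·6 + 2 = 20 —(−1)→ 19
19 —HB6→ 3·6 + 1 —bump→ 3·7 + 1 = 22 —(−1)→ 21
21 —HB7→ 3·7 —bump→ 3·8 = 24 —(−1)→ 23
23 —HB8→ 2·8 + 7 —bump→ 2·9 + 7 = 25 —(−1)→ 24

ω·2 + 7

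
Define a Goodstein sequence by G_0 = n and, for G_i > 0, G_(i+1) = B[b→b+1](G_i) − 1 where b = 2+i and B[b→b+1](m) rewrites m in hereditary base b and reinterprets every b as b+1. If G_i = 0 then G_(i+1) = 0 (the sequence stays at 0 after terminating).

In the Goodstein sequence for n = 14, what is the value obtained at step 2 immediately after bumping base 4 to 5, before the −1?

base 2: 14 = 2^(2 + 1) + 2^2 + 2; at 3: 3^(3 + 1) + 3^3 + 3 = 111; next = 110
base 3: 110 = 3^(3 + 1) + 3^3 + 2; at 4: 4^(4 + 1) + 4^4 + 2 = 1282; next = 1281
base 4: 1281 = 4^(4 + 1) + 4^4 + 1; at 5: 5^(5 + 1) + 5^5 + 1 = 18751; next = 18750

18751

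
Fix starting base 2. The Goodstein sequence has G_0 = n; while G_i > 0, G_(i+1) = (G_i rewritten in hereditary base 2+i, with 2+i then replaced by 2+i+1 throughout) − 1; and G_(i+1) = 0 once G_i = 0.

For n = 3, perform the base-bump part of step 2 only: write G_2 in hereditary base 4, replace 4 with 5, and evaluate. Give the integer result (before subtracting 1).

3 —HB2→ 2 + 1 —bump→ 3 + 1 = 4 —(−1)→ 3
3 —HB3→ 3 —bump→ 4 = 4 —(−1)→ 3

3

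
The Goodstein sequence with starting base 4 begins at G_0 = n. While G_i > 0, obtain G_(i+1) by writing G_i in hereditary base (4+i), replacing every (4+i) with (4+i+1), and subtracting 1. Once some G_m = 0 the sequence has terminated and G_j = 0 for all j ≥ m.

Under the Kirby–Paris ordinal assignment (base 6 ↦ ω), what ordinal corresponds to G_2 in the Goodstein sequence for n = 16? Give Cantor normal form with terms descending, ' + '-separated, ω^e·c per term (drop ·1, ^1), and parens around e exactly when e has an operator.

ω·4 + 3

i=0: 16 = 4^2 (b=4); 4→5: 5^2 = 25; 25−1 = 24
i=1: 24 = 4·5 + 4 (b=5); 5→6: 4·6 + 4 = 28; 28−1 = 27
i=2: 27 = 4·6 + 3 (b=6); 6→7: 4·7 + 3 = 31; 31−1 = 30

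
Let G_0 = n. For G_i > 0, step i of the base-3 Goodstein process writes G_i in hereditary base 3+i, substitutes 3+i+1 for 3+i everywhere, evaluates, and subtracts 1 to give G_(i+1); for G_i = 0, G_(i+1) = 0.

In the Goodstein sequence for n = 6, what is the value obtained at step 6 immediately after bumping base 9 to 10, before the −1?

6

(0) 6|_3 = 2·3 ↦ 2·4|_4 = 8 ⇒ 7
(1) 7|_4 = 4 + 3 ↦ 5 + 3|_5 = 8 ⇒ 7
(2) 7|_5 = 5 + 2 ↦ 6 + 2|_6 = 8 ⇒ 7
(3) 7|_6 = 6 + 1 ↦ 7 + 1|_7 = 8 ⇒ 7
(4) 7|_7 = 7 ↦ 8|_8 = 8 ⇒ 7
(5) 7|_8 = 7 ↦ 7|_9 = 7 ⇒ 6
(6) 6|_9 = 6 ↦ 6|_10 = 6 ⇒ 5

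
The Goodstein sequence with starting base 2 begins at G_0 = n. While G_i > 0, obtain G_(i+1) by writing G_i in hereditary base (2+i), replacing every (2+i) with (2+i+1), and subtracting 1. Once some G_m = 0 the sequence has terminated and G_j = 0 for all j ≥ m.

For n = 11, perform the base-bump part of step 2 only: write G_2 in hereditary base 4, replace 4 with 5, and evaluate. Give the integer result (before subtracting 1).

15628

base 2: 11 = 2^(2 + 1) + 2 + 1; at 3: 3^(3 + 1) + 3 + 1 = 85; next = 84
base 3: 84 = 3^(3 + 1) + 3; at 4: 4^(4 + 1) + 4 = 1028; next = 1027
base 4: 1027 = 4^(4 + 1) + 3; at 5: 5^(5 + 1) + 3 = 15628; next = 15627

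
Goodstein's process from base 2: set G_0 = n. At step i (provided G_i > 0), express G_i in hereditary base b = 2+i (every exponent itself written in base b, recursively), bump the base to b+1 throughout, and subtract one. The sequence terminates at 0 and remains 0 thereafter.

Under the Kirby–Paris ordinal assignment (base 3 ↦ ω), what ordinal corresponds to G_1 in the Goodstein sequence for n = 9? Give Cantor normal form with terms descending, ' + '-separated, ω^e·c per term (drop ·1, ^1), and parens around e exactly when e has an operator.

9 —HB2→ 2^(2 + 1) + 1 —bump→ 3^(3 + 1) + 1 = 82 —(−1)→ 81
81 —HB3→ 3^(3 + 1) —bump→ 4^(4 + 1) = 1024 —(−1)→ 1023

ω^(ω + 1)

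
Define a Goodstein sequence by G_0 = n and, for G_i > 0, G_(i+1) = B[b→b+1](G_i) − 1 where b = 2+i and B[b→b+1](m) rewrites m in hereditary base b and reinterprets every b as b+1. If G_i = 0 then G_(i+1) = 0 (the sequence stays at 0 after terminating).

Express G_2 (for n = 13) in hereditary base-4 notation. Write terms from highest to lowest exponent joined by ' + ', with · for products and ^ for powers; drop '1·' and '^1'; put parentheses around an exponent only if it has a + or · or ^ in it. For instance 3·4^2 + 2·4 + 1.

G_0=13  [base 2] 2^(2 + 1) + 2^2 + 1  →[2↦3]→  3^(3 + 1) + 3^3 + 1 = 109  −1 ⇒ G_1=108
G_1=108  [base 3] 3^(3 + 1) + 3^3  →[3↦4]→  4^(4 + 1) + 4^4 = 1280  −1 ⇒ G_2=1279
G_2=1279  [base 4] 4^(4 + 1) + 3·4^3 + 3·4^2 + 3·4 + 3  →[4↦5]→  5^(5 + 1) + 3·5^3 + 3·5^2 + 3·5 + 3 = 16093  −1 ⇒ G_3=16092

4^(4 + 1) + 3·4^3 + 3·4^2 + 3·4 + 3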